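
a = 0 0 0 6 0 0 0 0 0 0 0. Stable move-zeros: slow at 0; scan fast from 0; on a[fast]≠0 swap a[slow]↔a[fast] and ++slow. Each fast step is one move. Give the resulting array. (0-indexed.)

[6, 0, 0, 0, 0, 0, 0, 0, 0, 0, 0]

slow=0 fast=0: a[fast]=0, fast++
slow=0 fast=1: a[fast]=0, fast++
slow=0 fast=2: a[fast]=0, fast++
slow=0 fast=3: a[fast]=6≠0 swap→a[0]=6, slow++,fast++
slow=1 fast=4: a[fast]=0, fast++
slow=1 fast=5: a[fast]=0, fast++
slow=1 fast=6: a[fast]=0, fast++
slow=1 fast=7: a[fast]=0, fast++
slow=1 fast=8: a[fast]=0, fast++
slow=1 fast=9: a[fast]=0, fast++
slow=1 fast=10: a[fast]=0, fast++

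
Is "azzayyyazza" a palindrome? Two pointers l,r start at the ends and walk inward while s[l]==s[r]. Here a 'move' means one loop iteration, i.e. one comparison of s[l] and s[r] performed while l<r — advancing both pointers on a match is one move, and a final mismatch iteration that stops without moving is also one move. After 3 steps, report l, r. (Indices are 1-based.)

[1,11] 'a'=='a' → l++,r--
[2,10] 'z'=='z' → l++,r--
[3,9] 'z'=='z' → l++,r--

l=4, r=8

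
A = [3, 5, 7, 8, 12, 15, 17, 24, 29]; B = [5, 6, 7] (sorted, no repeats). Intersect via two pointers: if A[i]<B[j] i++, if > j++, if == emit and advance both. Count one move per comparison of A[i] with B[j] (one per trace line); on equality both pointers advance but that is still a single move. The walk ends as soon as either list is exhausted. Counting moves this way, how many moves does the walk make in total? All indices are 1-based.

i=1 j=1: 3<5, i++
i=2 j=1: 5==5 emit, i++,j++
i=3 j=2: 7>6, j++
i=3 j=3: 7==7 emit, i++,j++

4 moves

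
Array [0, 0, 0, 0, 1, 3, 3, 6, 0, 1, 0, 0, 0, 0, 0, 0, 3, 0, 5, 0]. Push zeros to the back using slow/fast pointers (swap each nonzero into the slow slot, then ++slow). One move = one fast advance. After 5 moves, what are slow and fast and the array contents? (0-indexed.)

slow=0 fast=0: a[fast]=0, fast++
slow=0 fast=1: a[fast]=0, fast++
slow=0 fast=2: a[fast]=0, fast++
slow=0 fast=3: a[fast]=0, fast++
slow=0 fast=4: a[fast]=1≠0 swap→a[0]=1, slow++,fast++

slow=1, fast=5, a=[1, 0, 0, 0, 0, 3, 3, 6, 0, 1, 0, 0, 0, 0, 0, 0, 3, 0, 5, 0]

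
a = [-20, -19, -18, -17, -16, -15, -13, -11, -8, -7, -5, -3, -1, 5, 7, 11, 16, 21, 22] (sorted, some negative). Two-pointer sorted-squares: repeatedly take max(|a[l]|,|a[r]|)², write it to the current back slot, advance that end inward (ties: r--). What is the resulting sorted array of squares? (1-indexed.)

[1, 9, 25, 25, 49, 49, 64, 121, 121, 169, 225, 256, 256, 289, 324, 361, 400, 441, 484]

l=1 r=19: |-20|<=|22| out[19]=484, r--
l=1 r=18: |-20|<=|21| out[18]=441, r--
l=1 r=17: |-20|>|16| out[17]=400, l++
l=2 r=17: |-19|>|16| out[16]=361, l++
l=3 r=17: |-18|>|16| out[15]=324, l++
l=4 r=17: |-17|>|16| out[14]=289, l++
l=5 r=17: |-16|<=|16| out[13]=256, r--
l=5 r=16: |-16|>|11| out[12]=256, l++
l=6 r=16: |-15|>|11| out[11]=225, l++
l=7 r=16: |-13|>|11| out[10]=169, l++
l=8 r=16: |-11|<=|11| out[9]=121, r--
l=8 r=15: |-11|>|7| out[8]=121, l++
l=9 r=15: |-8|>|7| out[7]=64, l++
l=10 r=15: |-7|<=|7| out[6]=49, r--
l=10 r=14: |-7|>|5| out[5]=49, l++
l=11 r=14: |-5|<=|5| out[4]=25, r--
l=11 r=13: |-5|>|-1| out[3]=25, l++
l=12 r=13: |-3|>|-1| out[2]=9, l++
l=13 r=13: |-1|<=|-1| out[1]=1, r--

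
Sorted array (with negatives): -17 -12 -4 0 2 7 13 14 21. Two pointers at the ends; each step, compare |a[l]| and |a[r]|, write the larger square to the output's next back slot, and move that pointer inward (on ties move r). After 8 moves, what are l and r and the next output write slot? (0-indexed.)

l=3, r=3, next write slot=0

l=0 r=8: |-17|<=|21| out[8]=441, r--
l=0 r=7: |-17|>|14| out[7]=289, l++
l=1 r=7: |-12|<=|14| out[6]=196, r--
l=1 r=6: |-12|<=|13| out[5]=169, r--
l=1 r=5: |-12|>|7| out[4]=144, l++
l=2 r=5: |-4|<=|7| out[3]=49, r--
l=2 r=4: |-4|>|2| out[2]=16, l++
l=3 r=4: |0|<=|2| out[1]=4, r--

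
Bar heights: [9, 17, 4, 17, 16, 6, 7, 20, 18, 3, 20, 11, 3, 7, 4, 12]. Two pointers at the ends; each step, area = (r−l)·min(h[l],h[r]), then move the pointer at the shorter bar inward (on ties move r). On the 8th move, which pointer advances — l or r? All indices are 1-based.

l=1 r=16: min(9,12)*15=135 best=135 *, l++
l=2 r=16: min(17,12)*14=168 best=168 *, r--
l=2 r=15: min(17,4)*13=52 best=168, r--
l=2 r=14: min(17,7)*12=84 best=168, r--
l=2 r=13: min(17,3)*11=33 best=168, r--
l=2 r=12: min(17,11)*10=110 best=168, r--
l=2 r=11: min(17,20)*9=153 best=168, l++
l=3 r=11: min(4,20)*8=32 best=168, l++

l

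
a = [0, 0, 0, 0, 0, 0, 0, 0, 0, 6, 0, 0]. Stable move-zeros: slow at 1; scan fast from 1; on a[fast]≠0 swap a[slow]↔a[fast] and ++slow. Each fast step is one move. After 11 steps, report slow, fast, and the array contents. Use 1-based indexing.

slow=1 fast=1: a[fast]=0, fast++
slow=1 fast=2: a[fast]=0, fast++
slow=1 fast=3: a[fast]=0, fast++
slow=1 fast=4: a[fast]=0, fast++
slow=1 fast=5: a[fast]=0, fast++
slow=1 fast=6: a[fast]=0, fast++
slow=1 fast=7: a[fast]=0, fast++
slow=1 fast=8: a[fast]=0, fast++
slow=1 fast=9: a[fast]=0, fast++
slow=1 fast=10: a[fast]=6≠0 swap→a[1]=6, slow++,fast++
slow=2 fast=11: a[fast]=0, fast++

slow=2, fast=12, a=[6, 0, 0, 0, 0, 0, 0, 0, 0, 0, 0, 0]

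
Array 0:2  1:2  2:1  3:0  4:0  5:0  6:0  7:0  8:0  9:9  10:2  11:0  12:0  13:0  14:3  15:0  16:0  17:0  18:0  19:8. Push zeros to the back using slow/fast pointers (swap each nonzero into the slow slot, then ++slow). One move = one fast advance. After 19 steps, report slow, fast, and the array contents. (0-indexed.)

slow=6, fast=19, a=[2, 2, 1, 9, 2, 3, 0, 0, 0, 0, 0, 0, 0, 0, 0, 0, 0, 0, 0, 8]

(s=0,f=0) a[fast]=2≠0 swap→a[0]=2 → slow++,fast++
(s=1,f=1) a[fast]=2≠0 swap→a[1]=2 → slow++,fast++
(s=2,f=2) a[fast]=1≠0 swap→a[2]=1 → slow++,fast++
(s=3,f=3) a[fast]=0 → fast++
(s=3,f=4) a[fast]=0 → fast++
(s=3,f=5) a[fast]=0 → fast++
(s=3,f=6) a[fast]=0 → fast++
(s=3,f=7) a[fast]=0 → fast++
(s=3,f=8) a[fast]=0 → fast++
(s=3,f=9) a[fast]=9≠0 swap→a[3]=9 → slow++,fast++
(s=4,f=10) a[fast]=2≠0 swap→a[4]=2 → slow++,fast++
(s=5,f=11) a[fast]=0 → fast++
(s=5,f=12) a[fast]=0 → fast++
(s=5,f=13) a[fast]=0 → fast++
(s=5,f=14) a[fast]=3≠0 swap→a[5]=3 → slow++,fast++
(s=6,f=15) a[fast]=0 → fast++
(s=6,f=16) a[fast]=0 → fast++
(s=6,f=17) a[fast]=0 → fast++
(s=6,f=18) a[fast]=0 → fast++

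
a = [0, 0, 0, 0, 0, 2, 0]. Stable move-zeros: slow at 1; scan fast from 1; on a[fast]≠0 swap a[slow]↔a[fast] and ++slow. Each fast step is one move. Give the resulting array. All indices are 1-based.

slow=1 fast=1: a[fast]=0, fast++
slow=1 fast=2: a[fast]=0, fast++
slow=1 fast=3: a[fast]=0, fast++
slow=1 fast=4: a[fast]=0, fast++
slow=1 fast=5: a[fast]=0, fast++
slow=1 fast=6: a[fast]=2≠0 swap→a[1]=2, slow++,fast++
slow=2 fast=7: a[fast]=0, fast++

[2, 0, 0, 0, 0, 0, 0]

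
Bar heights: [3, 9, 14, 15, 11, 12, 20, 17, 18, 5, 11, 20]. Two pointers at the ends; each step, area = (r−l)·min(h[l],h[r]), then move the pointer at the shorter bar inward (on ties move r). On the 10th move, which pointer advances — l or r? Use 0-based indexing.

r

l=0 r=11: min(3,20)*11=33 best=33 *, l++
l=1 r=11: min(9,20)*10=90 best=90 *, l++
l=2 r=11: min(14,20)*9=126 best=126 *, l++
l=3 r=11: min(15,20)*8=120 best=126, l++
l=4 r=11: min(11,20)*7=77 best=126, l++
l=5 r=11: min(12,20)*6=72 best=126, l++
l=6 r=11: min(20,20)*5=100 best=126, r--
l=6 r=10: min(20,11)*4=44 best=126, r--
l=6 r=9: min(20,5)*3=15 best=126, r--
l=6 r=8: min(20,18)*2=36 best=126, r--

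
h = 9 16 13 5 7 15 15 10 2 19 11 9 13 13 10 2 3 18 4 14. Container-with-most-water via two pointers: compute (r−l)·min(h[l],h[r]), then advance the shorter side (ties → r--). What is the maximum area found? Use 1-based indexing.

[1,20] min(9,14)*19=171 best=171 * → l++
[2,20] min(16,14)*18=252 best=252 * → r--
[2,19] min(16,4)*17=68 best=252 → r--
[2,18] min(16,18)*16=256 best=256 * → l++
[3,18] min(13,18)*15=195 best=256 → l++
[4,18] min(5,18)*14=70 best=256 → l++
[5,18] min(7,18)*13=91 best=256 → l++
[6,18] min(15,18)*12=180 best=256 → l++
[7,18] min(15,18)*11=165 best=256 → l++
[8,18] min(10,18)*10=100 best=256 → l++
[9,18] min(2,18)*9=18 best=256 → l++
[10,18] min(19,18)*8=144 best=256 → r--
[10,17] min(19,3)*7=21 best=256 → r--
[10,16] min(19,2)*6=12 best=256 → r--
[10,15] min(19,10)*5=50 best=256 → r--
[10,14] min(19,13)*4=52 best=256 → r--
[10,13] min(19,13)*3=39 best=256 → r--
[10,12] min(19,9)*2=18 best=256 → r--
[10,11] min(19,11)*1=11 best=256 → r--

max area = 256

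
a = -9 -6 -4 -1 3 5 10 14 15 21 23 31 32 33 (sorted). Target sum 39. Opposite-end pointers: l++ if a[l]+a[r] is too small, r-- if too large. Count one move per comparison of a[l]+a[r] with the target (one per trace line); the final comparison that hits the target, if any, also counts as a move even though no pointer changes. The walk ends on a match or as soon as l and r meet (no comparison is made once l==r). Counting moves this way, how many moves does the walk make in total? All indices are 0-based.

13 moves

l=0 r=13: -9+33=24 <39, l++
l=1 r=13: -6+33=27 <39, l++
l=2 r=13: -4+33=29 <39, l++
l=3 r=13: -1+33=32 <39, l++
l=4 r=13: 3+33=36 <39, l++
l=5 r=13: 5+33=38 <39, l++
l=6 r=13: 10+33=43 >39, r--
l=6 r=12: 10+32=42 >39, r--
l=6 r=11: 10+31=41 >39, r--
l=6 r=10: 10+23=33 <39, l++
l=7 r=10: 14+23=37 <39, l++
l=8 r=10: 15+23=38 <39, l++
l=9 r=10: 21+23=44 >39, r--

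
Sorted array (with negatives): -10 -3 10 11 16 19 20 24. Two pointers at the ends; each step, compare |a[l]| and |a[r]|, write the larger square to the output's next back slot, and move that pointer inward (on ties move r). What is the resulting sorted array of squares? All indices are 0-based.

l=0 r=7: |-10|<=|24| out[7]=576, r--
l=0 r=6: |-10|<=|20| out[6]=400, r--
l=0 r=5: |-10|<=|19| out[5]=361, r--
l=0 r=4: |-10|<=|16| out[4]=256, r--
l=0 r=3: |-10|<=|11| out[3]=121, r--
l=0 r=2: |-10|<=|10| out[2]=100, r--
l=0 r=1: |-10|>|-3| out[1]=100, l++
l=1 r=1: |-3|<=|-3| out[0]=9, r--

[9, 100, 100, 121, 256, 361, 400, 576]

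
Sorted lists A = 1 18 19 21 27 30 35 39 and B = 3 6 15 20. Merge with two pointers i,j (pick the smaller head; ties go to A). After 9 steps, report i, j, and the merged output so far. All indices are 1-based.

[i=1,j=1] A[i]=1<=B[j]=3 take 1 → i++
[i=2,j=1] A[i]=18>B[j]=3 take 3 → j++
[i=2,j=2] A[i]=18>B[j]=6 take 6 → j++
[i=2,j=3] A[i]=18>B[j]=15 take 15 → j++
[i=2,j=4] A[i]=18<=B[j]=20 take 18 → i++
[i=3,j=4] A[i]=19<=B[j]=20 take 19 → i++
[i=4,j=4] A[i]=21>B[j]=20 take 20 → j++
[i=4,j=5] B done, take A[i]=21 → i++
[i=5,j=5] B done, take A[i]=27 → i++

i=6, j=5, merged so far=[1, 3, 6, 15, 18, 19, 20, 21, 27]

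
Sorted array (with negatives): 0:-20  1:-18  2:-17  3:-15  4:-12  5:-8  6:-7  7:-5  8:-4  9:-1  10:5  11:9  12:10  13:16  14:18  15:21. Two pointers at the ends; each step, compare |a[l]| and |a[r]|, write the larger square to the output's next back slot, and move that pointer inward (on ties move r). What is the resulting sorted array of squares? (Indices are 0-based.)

l=0 r=15: |-20|<=|21| out[15]=441, r--
l=0 r=14: |-20|>|18| out[14]=400, l++
l=1 r=14: |-18|<=|18| out[13]=324, r--
l=1 r=13: |-18|>|16| out[12]=324, l++
l=2 r=13: |-17|>|16| out[11]=289, l++
l=3 r=13: |-15|<=|16| out[10]=256, r--
l=3 r=12: |-15|>|10| out[9]=225, l++
l=4 r=12: |-12|>|10| out[8]=144, l++
l=5 r=12: |-8|<=|10| out[7]=100, r--
l=5 r=11: |-8|<=|9| out[6]=81, r--
l=5 r=10: |-8|>|5| out[5]=64, l++
l=6 r=10: |-7|>|5| out[4]=49, l++
l=7 r=10: |-5|<=|5| out[3]=25, r--
l=7 r=9: |-5|>|-1| out[2]=25, l++
l=8 r=9: |-4|>|-1| out[1]=16, l++
l=9 r=9: |-1|<=|-1| out[0]=1, r--

[1, 16, 25, 25, 49, 64, 81, 100, 144, 225, 256, 289, 324, 324, 400, 441]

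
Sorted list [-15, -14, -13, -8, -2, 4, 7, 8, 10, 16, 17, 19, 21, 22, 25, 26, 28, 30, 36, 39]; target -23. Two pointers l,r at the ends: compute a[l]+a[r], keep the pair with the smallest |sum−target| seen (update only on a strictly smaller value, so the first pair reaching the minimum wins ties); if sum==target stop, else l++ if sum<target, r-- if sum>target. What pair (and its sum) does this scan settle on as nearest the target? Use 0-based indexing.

l=0 r=19: -15+39=24 d=47 *, r--
l=0 r=18: -15+36=21 d=44 *, r--
l=0 r=17: -15+30=15 d=38 *, r--
l=0 r=16: -15+28=13 d=36 *, r--
l=0 r=15: -15+26=11 d=34 *, r--
l=0 r=14: -15+25=10 d=33 *, r--
l=0 r=13: -15+22=7 d=30 *, r--
l=0 r=12: -15+21=6 d=29 *, r--
l=0 r=11: -15+19=4 d=27 *, r--
l=0 r=10: -15+17=2 d=25 *, r--
l=0 r=9: -15+16=1 d=24 *, r--
l=0 r=8: -15+10=-5 d=18 *, r--
l=0 r=7: -15+8=-7 d=16 *, r--
l=0 r=6: -15+7=-8 d=15 *, r--
l=0 r=5: -15+4=-11 d=12 *, r--
l=0 r=4: -15+-2=-17 d=6 *, r--
l=0 r=3: -15+-8=-23 d=0 *, stop

pair (-15, -8) with sum -23 (|Δ|=0)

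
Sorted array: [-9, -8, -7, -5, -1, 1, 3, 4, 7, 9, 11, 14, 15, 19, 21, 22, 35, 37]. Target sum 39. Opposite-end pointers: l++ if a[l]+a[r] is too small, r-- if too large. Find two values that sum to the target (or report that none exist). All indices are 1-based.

(4, 35)

[1,18] -9+37=28 <39 → l++
[2,18] -8+37=29 <39 → l++
[3,18] -7+37=30 <39 → l++
[4,18] -5+37=32 <39 → l++
[5,18] -1+37=36 <39 → l++
[6,18] 1+37=38 <39 → l++
[7,18] 3+37=40 >39 → r--
[7,17] 3+35=38 <39 → l++
[8,17] 4+35=39 → found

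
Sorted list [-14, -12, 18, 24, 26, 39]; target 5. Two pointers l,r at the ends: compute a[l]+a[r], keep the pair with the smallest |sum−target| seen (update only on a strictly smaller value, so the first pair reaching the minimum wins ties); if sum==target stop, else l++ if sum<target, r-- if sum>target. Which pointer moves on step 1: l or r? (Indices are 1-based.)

[1,6] -14+39=25 d=20 * → r--

r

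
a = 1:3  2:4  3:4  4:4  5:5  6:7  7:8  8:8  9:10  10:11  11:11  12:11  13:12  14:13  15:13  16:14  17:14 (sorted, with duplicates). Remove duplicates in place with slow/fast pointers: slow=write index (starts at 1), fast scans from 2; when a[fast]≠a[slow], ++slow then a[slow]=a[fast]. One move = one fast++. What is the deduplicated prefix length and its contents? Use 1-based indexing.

length 10; prefix = [3, 4, 5, 7, 8, 10, 11, 12, 13, 14]

(s=1,f=2) a[fast]=4≠a[slow]=3 write a[2]=4 → slow++,fast++
(s=2,f=3) a[fast]=4=a[slow] dup → fast++
(s=2,f=4) a[fast]=4=a[slow] dup → fast++
(s=2,f=5) a[fast]=5≠a[slow]=4 write a[3]=5 → slow++,fast++
(s=3,f=6) a[fast]=7≠a[slow]=5 write a[4]=7 → slow++,fast++
(s=4,f=7) a[fast]=8≠a[slow]=7 write a[5]=8 → slow++,fast++
(s=5,f=8) a[fast]=8=a[slow] dup → fast++
(s=5,f=9) a[fast]=10≠a[slow]=8 write a[6]=10 → slow++,fast++
(s=6,f=10) a[fast]=11≠a[slow]=10 write a[7]=11 → slow++,fast++
(s=7,f=11) a[fast]=11=a[slow] dup → fast++
(s=7,f=12) a[fast]=11=a[slow] dup → fast++
(s=7,f=13) a[fast]=12≠a[slow]=11 write a[8]=12 → slow++,fast++
(s=8,f=14) a[fast]=13≠a[slow]=12 write a[9]=13 → slow++,fast++
(s=9,f=15) a[fast]=13=a[slow] dup → fast++
(s=9,f=16) a[fast]=14≠a[slow]=13 write a[10]=14 → slow++,fast++
(s=10,f=17) a[fast]=14=a[slow] dup → fast++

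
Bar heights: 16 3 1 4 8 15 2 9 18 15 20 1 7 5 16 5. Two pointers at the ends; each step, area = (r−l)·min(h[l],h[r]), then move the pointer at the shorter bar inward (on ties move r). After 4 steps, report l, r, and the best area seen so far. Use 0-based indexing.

[0,15] min(16,5)*15=75 best=75 * → r--
[0,14] min(16,16)*14=224 best=224 * → r--
[0,13] min(16,5)*13=65 best=224 → r--
[0,12] min(16,7)*12=84 best=224 → r--

l=0, r=11, best area=224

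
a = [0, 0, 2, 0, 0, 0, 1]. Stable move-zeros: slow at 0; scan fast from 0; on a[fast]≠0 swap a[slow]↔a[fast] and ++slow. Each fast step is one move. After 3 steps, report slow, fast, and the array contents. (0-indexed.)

slow=0 fast=0: a[fast]=0, fast++
slow=0 fast=1: a[fast]=0, fast++
slow=0 fast=2: a[fast]=2≠0 swap→a[0]=2, slow++,fast++

slow=1, fast=3, a=[2, 0, 0, 0, 0, 0, 1]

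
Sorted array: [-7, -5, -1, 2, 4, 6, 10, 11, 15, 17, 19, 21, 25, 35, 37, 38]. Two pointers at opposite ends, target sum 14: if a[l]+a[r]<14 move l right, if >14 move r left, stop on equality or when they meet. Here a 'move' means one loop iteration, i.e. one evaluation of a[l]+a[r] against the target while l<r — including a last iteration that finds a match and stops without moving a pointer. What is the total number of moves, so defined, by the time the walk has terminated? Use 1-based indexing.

l=1 r=16: -7+38=31 >14, r--
l=1 r=15: -7+37=30 >14, r--
l=1 r=14: -7+35=28 >14, r--
l=1 r=13: -7+25=18 >14, r--
l=1 r=12: -7+21=14, found

5 moves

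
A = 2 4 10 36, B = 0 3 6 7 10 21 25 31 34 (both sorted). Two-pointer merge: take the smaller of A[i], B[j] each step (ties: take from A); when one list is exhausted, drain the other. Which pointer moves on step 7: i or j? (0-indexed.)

[i=0,j=0] A[i]=2>B[j]=0 take 0 → j++
[i=0,j=1] A[i]=2<=B[j]=3 take 2 → i++
[i=1,j=1] A[i]=4>B[j]=3 take 3 → j++
[i=1,j=2] A[i]=4<=B[j]=6 take 4 → i++
[i=2,j=2] A[i]=10>B[j]=6 take 6 → j++
[i=2,j=3] A[i]=10>B[j]=7 take 7 → j++
[i=2,j=4] A[i]=10<=B[j]=10 take 10 → i++

i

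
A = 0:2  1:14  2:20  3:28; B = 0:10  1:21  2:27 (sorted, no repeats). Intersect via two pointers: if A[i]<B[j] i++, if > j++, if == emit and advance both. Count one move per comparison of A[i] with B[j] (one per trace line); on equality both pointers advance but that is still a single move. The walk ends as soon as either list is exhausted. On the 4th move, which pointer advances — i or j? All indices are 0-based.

[i=0,j=0] 2<10 → i++
[i=1,j=0] 14>10 → j++
[i=1,j=1] 14<21 → i++
[i=2,j=1] 20<21 → i++

i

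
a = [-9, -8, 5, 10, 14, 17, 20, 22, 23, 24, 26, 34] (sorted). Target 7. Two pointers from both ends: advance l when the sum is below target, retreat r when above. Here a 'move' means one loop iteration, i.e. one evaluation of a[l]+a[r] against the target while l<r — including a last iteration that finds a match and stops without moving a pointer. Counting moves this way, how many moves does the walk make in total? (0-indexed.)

l=0 r=11: -9+34=25 >7, r--
l=0 r=10: -9+26=17 >7, r--
l=0 r=9: -9+24=15 >7, r--
l=0 r=8: -9+23=14 >7, r--
l=0 r=7: -9+22=13 >7, r--
l=0 r=6: -9+20=11 >7, r--
l=0 r=5: -9+17=8 >7, r--
l=0 r=4: -9+14=5 <7, l++
l=1 r=4: -8+14=6 <7, l++
l=2 r=4: 5+14=19 >7, r--
l=2 r=3: 5+10=15 >7, r--

11 moves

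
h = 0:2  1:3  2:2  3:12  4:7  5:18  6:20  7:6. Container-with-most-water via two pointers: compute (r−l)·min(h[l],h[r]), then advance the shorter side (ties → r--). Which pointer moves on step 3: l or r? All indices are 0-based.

l

l=0 r=7: min(2,6)*7=14 best=14 *, l++
l=1 r=7: min(3,6)*6=18 best=18 *, l++
l=2 r=7: min(2,6)*5=10 best=18, l++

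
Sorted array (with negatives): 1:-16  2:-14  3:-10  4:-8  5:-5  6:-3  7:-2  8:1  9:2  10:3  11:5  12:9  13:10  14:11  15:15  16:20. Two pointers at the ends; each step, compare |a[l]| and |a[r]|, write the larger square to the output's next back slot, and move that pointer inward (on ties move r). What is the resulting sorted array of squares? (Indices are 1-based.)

[1,16] |-16|<=|20| out[16]=400 → r--
[1,15] |-16|>|15| out[15]=256 → l++
[2,15] |-14|<=|15| out[14]=225 → r--
[2,14] |-14|>|11| out[13]=196 → l++
[3,14] |-10|<=|11| out[12]=121 → r--
[3,13] |-10|<=|10| out[11]=100 → r--
[3,12] |-10|>|9| out[10]=100 → l++
[4,12] |-8|<=|9| out[9]=81 → r--
[4,11] |-8|>|5| out[8]=64 → l++
[5,11] |-5|<=|5| out[7]=25 → r--
[5,10] |-5|>|3| out[6]=25 → l++
[6,10] |-3|<=|3| out[5]=9 → r--
[6,9] |-3|>|2| out[4]=9 → l++
[7,9] |-2|<=|2| out[3]=4 → r--
[7,8] |-2|>|1| out[2]=4 → l++
[8,8] |1|<=|1| out[1]=1 → r--

[1, 4, 4, 9, 9, 25, 25, 64, 81, 100, 100, 121, 196, 225, 256, 400]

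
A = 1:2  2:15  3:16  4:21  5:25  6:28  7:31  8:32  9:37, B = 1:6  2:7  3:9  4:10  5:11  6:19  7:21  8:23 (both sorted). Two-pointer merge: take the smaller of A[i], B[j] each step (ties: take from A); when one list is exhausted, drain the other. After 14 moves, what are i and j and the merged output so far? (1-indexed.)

i=7, j=9, merged so far=[2, 6, 7, 9, 10, 11, 15, 16, 19, 21, 21, 23, 25, 28]

[i=1,j=1] A[i]=2<=B[j]=6 take 2 → i++
[i=2,j=1] A[i]=15>B[j]=6 take 6 → j++
[i=2,j=2] A[i]=15>B[j]=7 take 7 → j++
[i=2,j=3] A[i]=15>B[j]=9 take 9 → j++
[i=2,j=4] A[i]=15>B[j]=10 take 10 → j++
[i=2,j=5] A[i]=15>B[j]=11 take 11 → j++
[i=2,j=6] A[i]=15<=B[j]=19 take 15 → i++
[i=3,j=6] A[i]=16<=B[j]=19 take 16 → i++
[i=4,j=6] A[i]=21>B[j]=19 take 19 → j++
[i=4,j=7] A[i]=21<=B[j]=21 take 21 → i++
[i=5,j=7] A[i]=25>B[j]=21 take 21 → j++
[i=5,j=8] A[i]=25>B[j]=23 take 23 → j++
[i=5,j=9] B done, take A[i]=25 → i++
[i=6,j=9] B done, take A[i]=28 → i++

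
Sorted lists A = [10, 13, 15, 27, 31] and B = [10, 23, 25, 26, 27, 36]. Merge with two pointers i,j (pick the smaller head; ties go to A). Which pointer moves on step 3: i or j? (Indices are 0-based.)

i

i=0 j=0: A[i]=10<=B[j]=10 take 10, i++
i=1 j=0: A[i]=13>B[j]=10 take 10, j++
i=1 j=1: A[i]=13<=B[j]=23 take 13, i++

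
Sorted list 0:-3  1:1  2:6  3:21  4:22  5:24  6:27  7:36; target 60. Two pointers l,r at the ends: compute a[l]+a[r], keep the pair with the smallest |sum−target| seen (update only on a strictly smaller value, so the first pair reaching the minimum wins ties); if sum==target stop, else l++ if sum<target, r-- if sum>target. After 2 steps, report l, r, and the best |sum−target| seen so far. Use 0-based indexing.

l=0 r=7: -3+36=33 d=27 *, l++
l=1 r=7: 1+36=37 d=23 *, l++

l=2, r=7, best |Δ|=23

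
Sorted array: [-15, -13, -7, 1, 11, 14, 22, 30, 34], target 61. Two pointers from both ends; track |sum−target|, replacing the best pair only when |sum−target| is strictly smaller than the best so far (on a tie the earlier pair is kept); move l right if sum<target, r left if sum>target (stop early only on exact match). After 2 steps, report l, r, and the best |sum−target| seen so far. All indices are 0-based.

l=2, r=8, best |Δ|=40

[0,8] -15+34=19 d=42 * → l++
[1,8] -13+34=21 d=40 * → l++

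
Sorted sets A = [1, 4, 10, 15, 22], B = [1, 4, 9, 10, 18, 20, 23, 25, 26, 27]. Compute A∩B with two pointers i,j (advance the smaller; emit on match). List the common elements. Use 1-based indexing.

intersection = [1, 4, 10]

i=1 j=1: 1==1 emit, i++,j++
i=2 j=2: 4==4 emit, i++,j++
i=3 j=3: 10>9, j++
i=3 j=4: 10==10 emit, i++,j++
i=4 j=5: 15<18, i++
i=5 j=5: 22>18, j++
i=5 j=6: 22>20, j++
i=5 j=7: 22<23, i++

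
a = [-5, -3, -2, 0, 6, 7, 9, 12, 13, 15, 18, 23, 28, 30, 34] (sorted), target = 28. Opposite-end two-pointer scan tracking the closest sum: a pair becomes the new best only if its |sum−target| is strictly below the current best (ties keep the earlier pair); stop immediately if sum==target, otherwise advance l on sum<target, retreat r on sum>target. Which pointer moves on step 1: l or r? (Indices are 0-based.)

r

[0,14] -5+34=29 d=1 * → r--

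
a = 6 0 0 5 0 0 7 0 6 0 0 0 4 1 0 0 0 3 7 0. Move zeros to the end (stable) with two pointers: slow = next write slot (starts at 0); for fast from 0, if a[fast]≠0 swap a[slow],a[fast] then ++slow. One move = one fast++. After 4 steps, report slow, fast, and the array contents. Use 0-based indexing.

slow=0 fast=0: a[fast]=6≠0 swap→a[0]=6, slow++,fast++
slow=1 fast=1: a[fast]=0, fast++
slow=1 fast=2: a[fast]=0, fast++
slow=1 fast=3: a[fast]=5≠0 swap→a[1]=5, slow++,fast++

slow=2, fast=4, a=[6, 5, 0, 0, 0, 0, 7, 0, 6, 0, 0, 0, 4, 1, 0, 0, 0, 3, 7, 0]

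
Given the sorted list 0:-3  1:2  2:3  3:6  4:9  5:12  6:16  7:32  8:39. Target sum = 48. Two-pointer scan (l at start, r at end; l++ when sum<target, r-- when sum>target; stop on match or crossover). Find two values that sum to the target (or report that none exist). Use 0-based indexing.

(9, 39)

l=0 r=8: -3+39=36 <48, l++
l=1 r=8: 2+39=41 <48, l++
l=2 r=8: 3+39=42 <48, l++
l=3 r=8: 6+39=45 <48, l++
l=4 r=8: 9+39=48, found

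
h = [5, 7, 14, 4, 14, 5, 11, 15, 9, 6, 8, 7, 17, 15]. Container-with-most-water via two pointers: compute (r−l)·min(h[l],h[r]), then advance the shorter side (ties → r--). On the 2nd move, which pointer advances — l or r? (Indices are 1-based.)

l

l=1 r=14: min(5,15)*13=65 best=65 *, l++
l=2 r=14: min(7,15)*12=84 best=84 *, l++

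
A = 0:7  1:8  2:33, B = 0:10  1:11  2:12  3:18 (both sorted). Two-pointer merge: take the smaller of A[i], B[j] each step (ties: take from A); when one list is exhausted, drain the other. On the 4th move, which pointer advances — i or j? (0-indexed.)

i=0 j=0: A[i]=7<=B[j]=10 take 7, i++
i=1 j=0: A[i]=8<=B[j]=10 take 8, i++
i=2 j=0: A[i]=33>B[j]=10 take 10, j++
i=2 j=1: A[i]=33>B[j]=11 take 11, j++

j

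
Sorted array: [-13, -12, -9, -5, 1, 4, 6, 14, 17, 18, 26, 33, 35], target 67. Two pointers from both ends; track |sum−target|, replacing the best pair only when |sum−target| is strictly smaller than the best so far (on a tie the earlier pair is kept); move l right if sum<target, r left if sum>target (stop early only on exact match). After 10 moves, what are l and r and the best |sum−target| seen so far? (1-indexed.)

[1,13] -13+35=22 d=45 * → l++
[2,13] -12+35=23 d=44 * → l++
[3,13] -9+35=26 d=41 * → l++
[4,13] -5+35=30 d=37 * → l++
[5,13] 1+35=36 d=31 * → l++
[6,13] 4+35=39 d=28 * → l++
[7,13] 6+35=41 d=26 * → l++
[8,13] 14+35=49 d=18 * → l++
[9,13] 17+35=52 d=15 * → l++
[10,13] 18+35=53 d=14 * → l++

l=11, r=13, best |Δ|=14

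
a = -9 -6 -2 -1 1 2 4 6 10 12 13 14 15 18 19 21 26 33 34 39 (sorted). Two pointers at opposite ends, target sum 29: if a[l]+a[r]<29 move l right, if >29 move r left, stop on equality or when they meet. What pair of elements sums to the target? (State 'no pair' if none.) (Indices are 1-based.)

(10, 19)

[1,20] -9+39=30 >29 → r--
[1,19] -9+34=25 <29 → l++
[2,19] -6+34=28 <29 → l++
[3,19] -2+34=32 >29 → r--
[3,18] -2+33=31 >29 → r--
[3,17] -2+26=24 <29 → l++
[4,17] -1+26=25 <29 → l++
[5,17] 1+26=27 <29 → l++
[6,17] 2+26=28 <29 → l++
[7,17] 4+26=30 >29 → r--
[7,16] 4+21=25 <29 → l++
[8,16] 6+21=27 <29 → l++
[9,16] 10+21=31 >29 → r--
[9,15] 10+19=29 → found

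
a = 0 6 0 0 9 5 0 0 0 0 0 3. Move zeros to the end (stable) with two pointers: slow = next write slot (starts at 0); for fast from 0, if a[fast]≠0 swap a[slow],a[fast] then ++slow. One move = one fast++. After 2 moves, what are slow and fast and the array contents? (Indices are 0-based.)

(s=0,f=0) a[fast]=0 → fast++
(s=0,f=1) a[fast]=6≠0 swap→a[0]=6 → slow++,fast++

slow=1, fast=2, a=[6, 0, 0, 0, 9, 5, 0, 0, 0, 0, 0, 3]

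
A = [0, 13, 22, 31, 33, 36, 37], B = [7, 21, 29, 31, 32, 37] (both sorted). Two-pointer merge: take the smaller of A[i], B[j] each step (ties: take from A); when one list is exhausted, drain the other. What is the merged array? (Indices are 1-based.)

[i=1,j=1] A[i]=0<=B[j]=7 take 0 → i++
[i=2,j=1] A[i]=13>B[j]=7 take 7 → j++
[i=2,j=2] A[i]=13<=B[j]=21 take 13 → i++
[i=3,j=2] A[i]=22>B[j]=21 take 21 → j++
[i=3,j=3] A[i]=22<=B[j]=29 take 22 → i++
[i=4,j=3] A[i]=31>B[j]=29 take 29 → j++
[i=4,j=4] A[i]=31<=B[j]=31 take 31 → i++
[i=5,j=4] A[i]=33>B[j]=31 take 31 → j++
[i=5,j=5] A[i]=33>B[j]=32 take 32 → j++
[i=5,j=6] A[i]=33<=B[j]=37 take 33 → i++
[i=6,j=6] A[i]=36<=B[j]=37 take 36 → i++
[i=7,j=6] A[i]=37<=B[j]=37 take 37 → i++
[i=8,j=6] A done, take B[j]=37 → j++

[0, 7, 13, 21, 22, 29, 31, 31, 32, 33, 36, 37, 37]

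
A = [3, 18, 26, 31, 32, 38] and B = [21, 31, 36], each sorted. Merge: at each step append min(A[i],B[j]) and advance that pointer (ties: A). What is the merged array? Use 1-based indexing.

[3, 18, 21, 26, 31, 31, 32, 36, 38]

[i=1,j=1] A[i]=3<=B[j]=21 take 3 → i++
[i=2,j=1] A[i]=18<=B[j]=21 take 18 → i++
[i=3,j=1] A[i]=26>B[j]=21 take 21 → j++
[i=3,j=2] A[i]=26<=B[j]=31 take 26 → i++
[i=4,j=2] A[i]=31<=B[j]=31 take 31 → i++
[i=5,j=2] A[i]=32>B[j]=31 take 31 → j++
[i=5,j=3] A[i]=32<=B[j]=36 take 32 → i++
[i=6,j=3] A[i]=38>B[j]=36 take 36 → j++
[i=6,j=4] B done, take A[i]=38 → i++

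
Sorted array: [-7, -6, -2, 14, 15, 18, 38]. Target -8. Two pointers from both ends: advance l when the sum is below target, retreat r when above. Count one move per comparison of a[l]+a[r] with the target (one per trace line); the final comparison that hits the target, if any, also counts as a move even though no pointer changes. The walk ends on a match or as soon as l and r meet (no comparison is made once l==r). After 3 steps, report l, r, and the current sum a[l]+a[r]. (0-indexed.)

l=0, r=3, sum=7

[0,6] -7+38=31 >-8 → r--
[0,5] -7+18=11 >-8 → r--
[0,4] -7+15=8 >-8 → r--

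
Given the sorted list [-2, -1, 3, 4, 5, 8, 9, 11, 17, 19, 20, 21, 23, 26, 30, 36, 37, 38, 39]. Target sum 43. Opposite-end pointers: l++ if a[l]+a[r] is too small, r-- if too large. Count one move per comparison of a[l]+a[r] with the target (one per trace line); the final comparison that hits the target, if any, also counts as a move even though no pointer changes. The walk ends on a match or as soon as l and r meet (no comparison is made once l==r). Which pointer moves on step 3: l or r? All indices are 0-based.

l

[0,18] -2+39=37 <43 → l++
[1,18] -1+39=38 <43 → l++
[2,18] 3+39=42 <43 → l++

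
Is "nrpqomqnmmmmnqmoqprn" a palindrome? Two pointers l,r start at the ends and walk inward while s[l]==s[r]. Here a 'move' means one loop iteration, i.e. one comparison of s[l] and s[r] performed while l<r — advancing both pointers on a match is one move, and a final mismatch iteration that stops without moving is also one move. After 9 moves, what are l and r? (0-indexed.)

l=9, r=10

l=0 r=19: 'n'=='n', l++,r--
l=1 r=18: 'r'=='r', l++,r--
l=2 r=17: 'p'=='p', l++,r--
l=3 r=16: 'q'=='q', l++,r--
l=4 r=15: 'o'=='o', l++,r--
l=5 r=14: 'm'=='m', l++,r--
l=6 r=13: 'q'=='q', l++,r--
l=7 r=12: 'n'=='n', l++,r--
l=8 r=11: 'm'=='m', l++,r--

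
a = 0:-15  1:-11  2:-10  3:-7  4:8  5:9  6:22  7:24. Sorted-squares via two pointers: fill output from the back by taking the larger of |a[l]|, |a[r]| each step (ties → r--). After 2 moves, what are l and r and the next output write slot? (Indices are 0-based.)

l=0, r=5, next write slot=5

l=0 r=7: |-15|<=|24| out[7]=576, r--
l=0 r=6: |-15|<=|22| out[6]=484, r--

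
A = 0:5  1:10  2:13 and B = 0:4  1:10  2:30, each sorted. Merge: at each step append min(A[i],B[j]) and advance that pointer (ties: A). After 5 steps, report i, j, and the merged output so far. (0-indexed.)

[i=0,j=0] A[i]=5>B[j]=4 take 4 → j++
[i=0,j=1] A[i]=5<=B[j]=10 take 5 → i++
[i=1,j=1] A[i]=10<=B[j]=10 take 10 → i++
[i=2,j=1] A[i]=13>B[j]=10 take 10 → j++
[i=2,j=2] A[i]=13<=B[j]=30 take 13 → i++

i=3, j=2, merged so far=[4, 5, 10, 10, 13]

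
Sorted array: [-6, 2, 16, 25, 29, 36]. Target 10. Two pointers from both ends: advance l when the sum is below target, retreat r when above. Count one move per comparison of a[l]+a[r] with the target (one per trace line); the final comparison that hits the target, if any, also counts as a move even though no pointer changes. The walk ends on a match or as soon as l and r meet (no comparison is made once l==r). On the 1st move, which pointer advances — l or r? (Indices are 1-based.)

[1,6] -6+36=30 >10 → r--

r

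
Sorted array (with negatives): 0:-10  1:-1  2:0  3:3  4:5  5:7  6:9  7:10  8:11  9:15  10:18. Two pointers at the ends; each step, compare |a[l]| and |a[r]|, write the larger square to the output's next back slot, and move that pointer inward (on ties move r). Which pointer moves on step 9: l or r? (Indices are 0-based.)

r

[0,10] |-10|<=|18| out[10]=324 → r--
[0,9] |-10|<=|15| out[9]=225 → r--
[0,8] |-10|<=|11| out[8]=121 → r--
[0,7] |-10|<=|10| out[7]=100 → r--
[0,6] |-10|>|9| out[6]=100 → l++
[1,6] |-1|<=|9| out[5]=81 → r--
[1,5] |-1|<=|7| out[4]=49 → r--
[1,4] |-1|<=|5| out[3]=25 → r--
[1,3] |-1|<=|3| out[2]=9 → r--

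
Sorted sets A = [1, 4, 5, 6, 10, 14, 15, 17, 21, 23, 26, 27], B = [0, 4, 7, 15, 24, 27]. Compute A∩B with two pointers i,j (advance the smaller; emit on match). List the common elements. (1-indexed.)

i=1 j=1: 1>0, j++
i=1 j=2: 1<4, i++
i=2 j=2: 4==4 emit, i++,j++
i=3 j=3: 5<7, i++
i=4 j=3: 6<7, i++
i=5 j=3: 10>7, j++
i=5 j=4: 10<15, i++
i=6 j=4: 14<15, i++
i=7 j=4: 15==15 emit, i++,j++
i=8 j=5: 17<24, i++
i=9 j=5: 21<24, i++
i=10 j=5: 23<24, i++
i=11 j=5: 26>24, j++
i=11 j=6: 26<27, i++
i=12 j=6: 27==27 emit, i++,j++

intersection = [4, 15, 27]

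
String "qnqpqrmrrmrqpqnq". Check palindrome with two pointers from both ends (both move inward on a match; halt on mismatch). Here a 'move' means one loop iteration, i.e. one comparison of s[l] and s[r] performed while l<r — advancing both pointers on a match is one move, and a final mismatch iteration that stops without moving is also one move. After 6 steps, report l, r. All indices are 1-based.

l=7, r=10

[1,16] 'q'=='q' → l++,r--
[2,15] 'n'=='n' → l++,r--
[3,14] 'q'=='q' → l++,r--
[4,13] 'p'=='p' → l++,r--
[5,12] 'q'=='q' → l++,r--
[6,11] 'r'=='r' → l++,r--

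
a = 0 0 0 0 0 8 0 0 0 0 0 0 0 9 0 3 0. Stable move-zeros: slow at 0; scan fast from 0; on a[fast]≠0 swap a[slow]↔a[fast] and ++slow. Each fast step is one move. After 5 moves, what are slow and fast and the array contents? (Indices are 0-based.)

(s=0,f=0) a[fast]=0 → fast++
(s=0,f=1) a[fast]=0 → fast++
(s=0,f=2) a[fast]=0 → fast++
(s=0,f=3) a[fast]=0 → fast++
(s=0,f=4) a[fast]=0 → fast++

slow=0, fast=5, a=[0, 0, 0, 0, 0, 8, 0, 0, 0, 0, 0, 0, 0, 9, 0, 3, 0]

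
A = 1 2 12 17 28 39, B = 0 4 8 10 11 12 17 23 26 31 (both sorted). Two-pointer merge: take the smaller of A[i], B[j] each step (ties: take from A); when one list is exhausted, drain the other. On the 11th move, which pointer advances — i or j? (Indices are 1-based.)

j

i=1 j=1: A[i]=1>B[j]=0 take 0, j++
i=1 j=2: A[i]=1<=B[j]=4 take 1, i++
i=2 j=2: A[i]=2<=B[j]=4 take 2, i++
i=3 j=2: A[i]=12>B[j]=4 take 4, j++
i=3 j=3: A[i]=12>B[j]=8 take 8, j++
i=3 j=4: A[i]=12>B[j]=10 take 10, j++
i=3 j=5: A[i]=12>B[j]=11 take 11, j++
i=3 j=6: A[i]=12<=B[j]=12 take 12, i++
i=4 j=6: A[i]=17>B[j]=12 take 12, j++
i=4 j=7: A[i]=17<=B[j]=17 take 17, i++
i=5 j=7: A[i]=28>B[j]=17 take 17, j++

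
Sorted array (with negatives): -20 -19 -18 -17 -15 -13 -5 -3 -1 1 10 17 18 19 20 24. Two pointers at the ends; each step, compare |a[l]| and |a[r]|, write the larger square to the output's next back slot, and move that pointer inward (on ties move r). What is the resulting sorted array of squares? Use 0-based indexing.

l=0 r=15: |-20|<=|24| out[15]=576, r--
l=0 r=14: |-20|<=|20| out[14]=400, r--
l=0 r=13: |-20|>|19| out[13]=400, l++
l=1 r=13: |-19|<=|19| out[12]=361, r--
l=1 r=12: |-19|>|18| out[11]=361, l++
l=2 r=12: |-18|<=|18| out[10]=324, r--
l=2 r=11: |-18|>|17| out[9]=324, l++
l=3 r=11: |-17|<=|17| out[8]=289, r--
l=3 r=10: |-17|>|10| out[7]=289, l++
l=4 r=10: |-15|>|10| out[6]=225, l++
l=5 r=10: |-13|>|10| out[5]=169, l++
l=6 r=10: |-5|<=|10| out[4]=100, r--
l=6 r=9: |-5|>|1| out[3]=25, l++
l=7 r=9: |-3|>|1| out[2]=9, l++
l=8 r=9: |-1|<=|1| out[1]=1, r--
l=8 r=8: |-1|<=|-1| out[0]=1, r--

[1, 1, 9, 25, 100, 169, 225, 289, 289, 324, 324, 361, 361, 400, 400, 576]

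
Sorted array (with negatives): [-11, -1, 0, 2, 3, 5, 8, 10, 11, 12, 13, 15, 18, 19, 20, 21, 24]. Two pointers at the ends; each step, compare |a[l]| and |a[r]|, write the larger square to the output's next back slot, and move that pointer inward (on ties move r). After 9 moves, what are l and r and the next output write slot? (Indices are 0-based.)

[0,16] |-11|<=|24| out[16]=576 → r--
[0,15] |-11|<=|21| out[15]=441 → r--
[0,14] |-11|<=|20| out[14]=400 → r--
[0,13] |-11|<=|19| out[13]=361 → r--
[0,12] |-11|<=|18| out[12]=324 → r--
[0,11] |-11|<=|15| out[11]=225 → r--
[0,10] |-11|<=|13| out[10]=169 → r--
[0,9] |-11|<=|12| out[9]=144 → r--
[0,8] |-11|<=|11| out[8]=121 → r--

l=0, r=7, next write slot=7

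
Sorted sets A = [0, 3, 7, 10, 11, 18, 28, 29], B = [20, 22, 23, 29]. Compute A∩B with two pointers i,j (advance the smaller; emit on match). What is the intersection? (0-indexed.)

intersection = [29]

[i=0,j=0] 0<20 → i++
[i=1,j=0] 3<20 → i++
[i=2,j=0] 7<20 → i++
[i=3,j=0] 10<20 → i++
[i=4,j=0] 11<20 → i++
[i=5,j=0] 18<20 → i++
[i=6,j=0] 28>20 → j++
[i=6,j=1] 28>22 → j++
[i=6,j=2] 28>23 → j++
[i=6,j=3] 28<29 → i++
[i=7,j=3] 29==29 emit → i++,j++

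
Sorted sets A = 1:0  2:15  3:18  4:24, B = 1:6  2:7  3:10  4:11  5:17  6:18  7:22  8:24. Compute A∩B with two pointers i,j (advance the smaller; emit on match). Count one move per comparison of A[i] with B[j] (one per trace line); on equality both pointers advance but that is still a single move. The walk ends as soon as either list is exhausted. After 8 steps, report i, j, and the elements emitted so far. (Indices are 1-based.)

i=1 j=1: 0<6, i++
i=2 j=1: 15>6, j++
i=2 j=2: 15>7, j++
i=2 j=3: 15>10, j++
i=2 j=4: 15>11, j++
i=2 j=5: 15<17, i++
i=3 j=5: 18>17, j++
i=3 j=6: 18==18 emit, i++,j++

i=4, j=7, emitted=[18]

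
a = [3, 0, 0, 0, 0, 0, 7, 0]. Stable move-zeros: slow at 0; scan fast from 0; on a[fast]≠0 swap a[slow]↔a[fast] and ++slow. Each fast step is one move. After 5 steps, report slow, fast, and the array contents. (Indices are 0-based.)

slow=1, fast=5, a=[3, 0, 0, 0, 0, 0, 7, 0]

slow=0 fast=0: a[fast]=3≠0 swap→a[0]=3, slow++,fast++
slow=1 fast=1: a[fast]=0, fast++
slow=1 fast=2: a[fast]=0, fast++
slow=1 fast=3: a[fast]=0, fast++
slow=1 fast=4: a[fast]=0, fast++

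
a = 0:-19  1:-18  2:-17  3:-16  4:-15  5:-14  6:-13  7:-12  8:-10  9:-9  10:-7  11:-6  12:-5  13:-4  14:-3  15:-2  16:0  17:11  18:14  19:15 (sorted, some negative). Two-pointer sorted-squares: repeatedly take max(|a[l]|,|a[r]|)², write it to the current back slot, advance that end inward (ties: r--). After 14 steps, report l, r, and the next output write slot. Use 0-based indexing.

l=0 r=19: |-19|>|15| out[19]=361, l++
l=1 r=19: |-18|>|15| out[18]=324, l++
l=2 r=19: |-17|>|15| out[17]=289, l++
l=3 r=19: |-16|>|15| out[16]=256, l++
l=4 r=19: |-15|<=|15| out[15]=225, r--
l=4 r=18: |-15|>|14| out[14]=225, l++
l=5 r=18: |-14|<=|14| out[13]=196, r--
l=5 r=17: |-14|>|11| out[12]=196, l++
l=6 r=17: |-13|>|11| out[11]=169, l++
l=7 r=17: |-12|>|11| out[10]=144, l++
l=8 r=17: |-10|<=|11| out[9]=121, r--
l=8 r=16: |-10|>|0| out[8]=100, l++
l=9 r=16: |-9|>|0| out[7]=81, l++
l=10 r=16: |-7|>|0| out[6]=49, l++

l=11, r=16, next write slot=5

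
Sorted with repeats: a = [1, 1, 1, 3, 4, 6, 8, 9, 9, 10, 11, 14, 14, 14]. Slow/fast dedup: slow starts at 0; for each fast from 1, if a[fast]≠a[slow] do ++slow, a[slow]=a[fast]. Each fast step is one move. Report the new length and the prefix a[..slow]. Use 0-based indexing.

(s=0,f=1) a[fast]=1=a[slow] dup → fast++
(s=0,f=2) a[fast]=1=a[slow] dup → fast++
(s=0,f=3) a[fast]=3≠a[slow]=1 write a[1]=3 → slow++,fast++
(s=1,f=4) a[fast]=4≠a[slow]=3 write a[2]=4 → slow++,fast++
(s=2,f=5) a[fast]=6≠a[slow]=4 write a[3]=6 → slow++,fast++
(s=3,f=6) a[fast]=8≠a[slow]=6 write a[4]=8 → slow++,fast++
(s=4,f=7) a[fast]=9≠a[slow]=8 write a[5]=9 → slow++,fast++
(s=5,f=8) a[fast]=9=a[slow] dup → fast++
(s=5,f=9) a[fast]=10≠a[slow]=9 write a[6]=10 → slow++,fast++
(s=6,f=10) a[fast]=11≠a[slow]=10 write a[7]=11 → slow++,fast++
(s=7,f=11) a[fast]=14≠a[slow]=11 write a[8]=14 → slow++,fast++
(s=8,f=12) a[fast]=14=a[slow] dup → fast++
(s=8,f=13) a[fast]=14=a[slow] dup → fast++

length 9; prefix = [1, 3, 4, 6, 8, 9, 10, 11, 14]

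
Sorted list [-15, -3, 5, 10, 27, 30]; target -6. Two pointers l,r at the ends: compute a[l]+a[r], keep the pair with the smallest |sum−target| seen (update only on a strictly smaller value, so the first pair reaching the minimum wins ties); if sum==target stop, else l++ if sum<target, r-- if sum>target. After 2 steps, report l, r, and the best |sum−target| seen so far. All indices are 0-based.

l=0, r=3, best |Δ|=18

[0,5] -15+30=15 d=21 * → r--
[0,4] -15+27=12 d=18 * → r--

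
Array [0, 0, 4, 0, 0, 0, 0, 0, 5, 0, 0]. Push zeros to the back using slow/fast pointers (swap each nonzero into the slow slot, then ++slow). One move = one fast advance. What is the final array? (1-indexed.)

slow=1 fast=1: a[fast]=0, fast++
slow=1 fast=2: a[fast]=0, fast++
slow=1 fast=3: a[fast]=4≠0 swap→a[1]=4, slow++,fast++
slow=2 fast=4: a[fast]=0, fast++
slow=2 fast=5: a[fast]=0, fast++
slow=2 fast=6: a[fast]=0, fast++
slow=2 fast=7: a[fast]=0, fast++
slow=2 fast=8: a[fast]=0, fast++
slow=2 fast=9: a[fast]=5≠0 swap→a[2]=5, slow++,fast++
slow=3 fast=10: a[fast]=0, fast++
slow=3 fast=11: a[fast]=0, fast++

[4, 5, 0, 0, 0, 0, 0, 0, 0, 0, 0]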